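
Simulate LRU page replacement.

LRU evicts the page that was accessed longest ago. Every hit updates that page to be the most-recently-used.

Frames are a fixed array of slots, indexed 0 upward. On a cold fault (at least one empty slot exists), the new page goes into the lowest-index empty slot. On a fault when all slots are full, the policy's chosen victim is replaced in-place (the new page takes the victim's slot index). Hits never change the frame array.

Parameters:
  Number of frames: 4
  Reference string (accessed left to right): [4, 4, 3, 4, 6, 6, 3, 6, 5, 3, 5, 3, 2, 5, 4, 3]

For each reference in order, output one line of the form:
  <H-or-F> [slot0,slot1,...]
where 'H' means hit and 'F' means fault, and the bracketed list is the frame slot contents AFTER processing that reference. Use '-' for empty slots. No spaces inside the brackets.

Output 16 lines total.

F [4,-,-,-]
H [4,-,-,-]
F [4,3,-,-]
H [4,3,-,-]
F [4,3,6,-]
H [4,3,6,-]
H [4,3,6,-]
H [4,3,6,-]
F [4,3,6,5]
H [4,3,6,5]
H [4,3,6,5]
H [4,3,6,5]
F [2,3,6,5]
H [2,3,6,5]
F [2,3,4,5]
H [2,3,4,5]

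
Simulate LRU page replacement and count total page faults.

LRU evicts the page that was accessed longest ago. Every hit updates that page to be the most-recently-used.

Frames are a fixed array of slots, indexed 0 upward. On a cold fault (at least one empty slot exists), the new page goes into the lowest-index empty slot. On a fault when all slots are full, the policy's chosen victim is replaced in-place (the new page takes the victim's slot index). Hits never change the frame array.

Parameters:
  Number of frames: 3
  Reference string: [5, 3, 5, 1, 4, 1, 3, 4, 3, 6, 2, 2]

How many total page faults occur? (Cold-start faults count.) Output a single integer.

Step 0: ref 5 → FAULT, frames=[5,-,-]
Step 1: ref 3 → FAULT, frames=[5,3,-]
Step 2: ref 5 → HIT, frames=[5,3,-]
Step 3: ref 1 → FAULT, frames=[5,3,1]
Step 4: ref 4 → FAULT (evict 3), frames=[5,4,1]
Step 5: ref 1 → HIT, frames=[5,4,1]
Step 6: ref 3 → FAULT (evict 5), frames=[3,4,1]
Step 7: ref 4 → HIT, frames=[3,4,1]
Step 8: ref 3 → HIT, frames=[3,4,1]
Step 9: ref 6 → FAULT (evict 1), frames=[3,4,6]
Step 10: ref 2 → FAULT (evict 4), frames=[3,2,6]
Step 11: ref 2 → HIT, frames=[3,2,6]
Total faults: 7

Answer: 7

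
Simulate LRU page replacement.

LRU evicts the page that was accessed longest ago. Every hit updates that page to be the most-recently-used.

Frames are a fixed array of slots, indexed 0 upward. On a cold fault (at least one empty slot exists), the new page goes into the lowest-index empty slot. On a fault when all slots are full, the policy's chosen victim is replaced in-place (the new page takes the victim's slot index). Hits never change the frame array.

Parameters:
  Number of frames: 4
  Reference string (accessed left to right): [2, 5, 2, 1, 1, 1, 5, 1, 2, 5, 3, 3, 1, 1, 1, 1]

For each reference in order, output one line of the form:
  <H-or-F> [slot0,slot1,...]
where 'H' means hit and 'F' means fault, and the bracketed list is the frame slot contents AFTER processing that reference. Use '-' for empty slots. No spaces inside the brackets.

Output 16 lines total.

F [2,-,-,-]
F [2,5,-,-]
H [2,5,-,-]
F [2,5,1,-]
H [2,5,1,-]
H [2,5,1,-]
H [2,5,1,-]
H [2,5,1,-]
H [2,5,1,-]
H [2,5,1,-]
F [2,5,1,3]
H [2,5,1,3]
H [2,5,1,3]
H [2,5,1,3]
H [2,5,1,3]
H [2,5,1,3]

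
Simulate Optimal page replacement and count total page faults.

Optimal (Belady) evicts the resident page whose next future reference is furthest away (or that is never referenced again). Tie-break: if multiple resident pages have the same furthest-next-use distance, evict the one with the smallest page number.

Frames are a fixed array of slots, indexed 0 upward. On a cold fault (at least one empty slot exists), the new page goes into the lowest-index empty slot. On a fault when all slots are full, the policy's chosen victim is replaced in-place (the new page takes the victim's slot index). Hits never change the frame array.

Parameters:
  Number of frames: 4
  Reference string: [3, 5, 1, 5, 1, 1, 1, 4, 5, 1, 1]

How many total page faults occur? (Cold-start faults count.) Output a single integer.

Step 0: ref 3 → FAULT, frames=[3,-,-,-]
Step 1: ref 5 → FAULT, frames=[3,5,-,-]
Step 2: ref 1 → FAULT, frames=[3,5,1,-]
Step 3: ref 5 → HIT, frames=[3,5,1,-]
Step 4: ref 1 → HIT, frames=[3,5,1,-]
Step 5: ref 1 → HIT, frames=[3,5,1,-]
Step 6: ref 1 → HIT, frames=[3,5,1,-]
Step 7: ref 4 → FAULT, frames=[3,5,1,4]
Step 8: ref 5 → HIT, frames=[3,5,1,4]
Step 9: ref 1 → HIT, frames=[3,5,1,4]
Step 10: ref 1 → HIT, frames=[3,5,1,4]
Total faults: 4

Answer: 4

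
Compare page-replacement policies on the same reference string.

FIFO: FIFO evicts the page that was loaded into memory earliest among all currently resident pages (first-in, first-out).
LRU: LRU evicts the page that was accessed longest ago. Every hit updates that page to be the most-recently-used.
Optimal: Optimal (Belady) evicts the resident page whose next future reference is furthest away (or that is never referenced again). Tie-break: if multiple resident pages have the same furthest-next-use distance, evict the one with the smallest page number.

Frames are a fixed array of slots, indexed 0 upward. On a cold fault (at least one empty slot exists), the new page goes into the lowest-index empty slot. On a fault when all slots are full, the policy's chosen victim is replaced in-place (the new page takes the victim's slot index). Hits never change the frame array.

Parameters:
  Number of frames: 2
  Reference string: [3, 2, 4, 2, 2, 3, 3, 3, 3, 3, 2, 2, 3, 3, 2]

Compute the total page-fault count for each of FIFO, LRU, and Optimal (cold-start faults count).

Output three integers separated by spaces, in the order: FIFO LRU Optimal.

Answer: 5 4 4

Derivation:
--- FIFO ---
  step 0: ref 3 -> FAULT, frames=[3,-] (faults so far: 1)
  step 1: ref 2 -> FAULT, frames=[3,2] (faults so far: 2)
  step 2: ref 4 -> FAULT, evict 3, frames=[4,2] (faults so far: 3)
  step 3: ref 2 -> HIT, frames=[4,2] (faults so far: 3)
  step 4: ref 2 -> HIT, frames=[4,2] (faults so far: 3)
  step 5: ref 3 -> FAULT, evict 2, frames=[4,3] (faults so far: 4)
  step 6: ref 3 -> HIT, frames=[4,3] (faults so far: 4)
  step 7: ref 3 -> HIT, frames=[4,3] (faults so far: 4)
  step 8: ref 3 -> HIT, frames=[4,3] (faults so far: 4)
  step 9: ref 3 -> HIT, frames=[4,3] (faults so far: 4)
  step 10: ref 2 -> FAULT, evict 4, frames=[2,3] (faults so far: 5)
  step 11: ref 2 -> HIT, frames=[2,3] (faults so far: 5)
  step 12: ref 3 -> HIT, frames=[2,3] (faults so far: 5)
  step 13: ref 3 -> HIT, frames=[2,3] (faults so far: 5)
  step 14: ref 2 -> HIT, frames=[2,3] (faults so far: 5)
  FIFO total faults: 5
--- LRU ---
  step 0: ref 3 -> FAULT, frames=[3,-] (faults so far: 1)
  step 1: ref 2 -> FAULT, frames=[3,2] (faults so far: 2)
  step 2: ref 4 -> FAULT, evict 3, frames=[4,2] (faults so far: 3)
  step 3: ref 2 -> HIT, frames=[4,2] (faults so far: 3)
  step 4: ref 2 -> HIT, frames=[4,2] (faults so far: 3)
  step 5: ref 3 -> FAULT, evict 4, frames=[3,2] (faults so far: 4)
  step 6: ref 3 -> HIT, frames=[3,2] (faults so far: 4)
  step 7: ref 3 -> HIT, frames=[3,2] (faults so far: 4)
  step 8: ref 3 -> HIT, frames=[3,2] (faults so far: 4)
  step 9: ref 3 -> HIT, frames=[3,2] (faults so far: 4)
  step 10: ref 2 -> HIT, frames=[3,2] (faults so far: 4)
  step 11: ref 2 -> HIT, frames=[3,2] (faults so far: 4)
  step 12: ref 3 -> HIT, frames=[3,2] (faults so far: 4)
  step 13: ref 3 -> HIT, frames=[3,2] (faults so far: 4)
  step 14: ref 2 -> HIT, frames=[3,2] (faults so far: 4)
  LRU total faults: 4
--- Optimal ---
  step 0: ref 3 -> FAULT, frames=[3,-] (faults so far: 1)
  step 1: ref 2 -> FAULT, frames=[3,2] (faults so far: 2)
  step 2: ref 4 -> FAULT, evict 3, frames=[4,2] (faults so far: 3)
  step 3: ref 2 -> HIT, frames=[4,2] (faults so far: 3)
  step 4: ref 2 -> HIT, frames=[4,2] (faults so far: 3)
  step 5: ref 3 -> FAULT, evict 4, frames=[3,2] (faults so far: 4)
  step 6: ref 3 -> HIT, frames=[3,2] (faults so far: 4)
  step 7: ref 3 -> HIT, frames=[3,2] (faults so far: 4)
  step 8: ref 3 -> HIT, frames=[3,2] (faults so far: 4)
  step 9: ref 3 -> HIT, frames=[3,2] (faults so far: 4)
  step 10: ref 2 -> HIT, frames=[3,2] (faults so far: 4)
  step 11: ref 2 -> HIT, frames=[3,2] (faults so far: 4)
  step 12: ref 3 -> HIT, frames=[3,2] (faults so far: 4)
  step 13: ref 3 -> HIT, frames=[3,2] (faults so far: 4)
  step 14: ref 2 -> HIT, frames=[3,2] (faults so far: 4)
  Optimal total faults: 4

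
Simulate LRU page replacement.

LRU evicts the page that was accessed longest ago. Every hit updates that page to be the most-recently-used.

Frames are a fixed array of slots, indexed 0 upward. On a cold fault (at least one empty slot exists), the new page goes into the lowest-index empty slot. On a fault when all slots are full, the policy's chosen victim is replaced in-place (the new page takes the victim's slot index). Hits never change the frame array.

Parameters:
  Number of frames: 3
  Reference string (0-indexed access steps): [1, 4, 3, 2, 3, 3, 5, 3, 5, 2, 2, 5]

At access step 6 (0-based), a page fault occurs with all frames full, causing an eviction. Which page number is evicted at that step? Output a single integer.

Step 0: ref 1 -> FAULT, frames=[1,-,-]
Step 1: ref 4 -> FAULT, frames=[1,4,-]
Step 2: ref 3 -> FAULT, frames=[1,4,3]
Step 3: ref 2 -> FAULT, evict 1, frames=[2,4,3]
Step 4: ref 3 -> HIT, frames=[2,4,3]
Step 5: ref 3 -> HIT, frames=[2,4,3]
Step 6: ref 5 -> FAULT, evict 4, frames=[2,5,3]
At step 6: evicted page 4

Answer: 4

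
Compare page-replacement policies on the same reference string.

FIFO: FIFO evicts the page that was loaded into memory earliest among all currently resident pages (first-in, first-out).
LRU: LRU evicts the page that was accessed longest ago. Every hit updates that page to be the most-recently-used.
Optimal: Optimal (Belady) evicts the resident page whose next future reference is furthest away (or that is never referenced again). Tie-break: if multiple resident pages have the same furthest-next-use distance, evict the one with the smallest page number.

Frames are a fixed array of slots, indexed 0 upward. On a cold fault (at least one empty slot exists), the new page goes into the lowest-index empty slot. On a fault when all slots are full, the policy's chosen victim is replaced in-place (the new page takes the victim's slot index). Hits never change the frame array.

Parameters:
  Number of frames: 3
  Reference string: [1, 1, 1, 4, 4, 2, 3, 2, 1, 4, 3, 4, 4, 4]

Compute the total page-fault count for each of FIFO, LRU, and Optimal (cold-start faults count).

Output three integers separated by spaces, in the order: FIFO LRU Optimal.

--- FIFO ---
  step 0: ref 1 -> FAULT, frames=[1,-,-] (faults so far: 1)
  step 1: ref 1 -> HIT, frames=[1,-,-] (faults so far: 1)
  step 2: ref 1 -> HIT, frames=[1,-,-] (faults so far: 1)
  step 3: ref 4 -> FAULT, frames=[1,4,-] (faults so far: 2)
  step 4: ref 4 -> HIT, frames=[1,4,-] (faults so far: 2)
  step 5: ref 2 -> FAULT, frames=[1,4,2] (faults so far: 3)
  step 6: ref 3 -> FAULT, evict 1, frames=[3,4,2] (faults so far: 4)
  step 7: ref 2 -> HIT, frames=[3,4,2] (faults so far: 4)
  step 8: ref 1 -> FAULT, evict 4, frames=[3,1,2] (faults so far: 5)
  step 9: ref 4 -> FAULT, evict 2, frames=[3,1,4] (faults so far: 6)
  step 10: ref 3 -> HIT, frames=[3,1,4] (faults so far: 6)
  step 11: ref 4 -> HIT, frames=[3,1,4] (faults so far: 6)
  step 12: ref 4 -> HIT, frames=[3,1,4] (faults so far: 6)
  step 13: ref 4 -> HIT, frames=[3,1,4] (faults so far: 6)
  FIFO total faults: 6
--- LRU ---
  step 0: ref 1 -> FAULT, frames=[1,-,-] (faults so far: 1)
  step 1: ref 1 -> HIT, frames=[1,-,-] (faults so far: 1)
  step 2: ref 1 -> HIT, frames=[1,-,-] (faults so far: 1)
  step 3: ref 4 -> FAULT, frames=[1,4,-] (faults so far: 2)
  step 4: ref 4 -> HIT, frames=[1,4,-] (faults so far: 2)
  step 5: ref 2 -> FAULT, frames=[1,4,2] (faults so far: 3)
  step 6: ref 3 -> FAULT, evict 1, frames=[3,4,2] (faults so far: 4)
  step 7: ref 2 -> HIT, frames=[3,4,2] (faults so far: 4)
  step 8: ref 1 -> FAULT, evict 4, frames=[3,1,2] (faults so far: 5)
  step 9: ref 4 -> FAULT, evict 3, frames=[4,1,2] (faults so far: 6)
  step 10: ref 3 -> FAULT, evict 2, frames=[4,1,3] (faults so far: 7)
  step 11: ref 4 -> HIT, frames=[4,1,3] (faults so far: 7)
  step 12: ref 4 -> HIT, frames=[4,1,3] (faults so far: 7)
  step 13: ref 4 -> HIT, frames=[4,1,3] (faults so far: 7)
  LRU total faults: 7
--- Optimal ---
  step 0: ref 1 -> FAULT, frames=[1,-,-] (faults so far: 1)
  step 1: ref 1 -> HIT, frames=[1,-,-] (faults so far: 1)
  step 2: ref 1 -> HIT, frames=[1,-,-] (faults so far: 1)
  step 3: ref 4 -> FAULT, frames=[1,4,-] (faults so far: 2)
  step 4: ref 4 -> HIT, frames=[1,4,-] (faults so far: 2)
  step 5: ref 2 -> FAULT, frames=[1,4,2] (faults so far: 3)
  step 6: ref 3 -> FAULT, evict 4, frames=[1,3,2] (faults so far: 4)
  step 7: ref 2 -> HIT, frames=[1,3,2] (faults so far: 4)
  step 8: ref 1 -> HIT, frames=[1,3,2] (faults so far: 4)
  step 9: ref 4 -> FAULT, evict 1, frames=[4,3,2] (faults so far: 5)
  step 10: ref 3 -> HIT, frames=[4,3,2] (faults so far: 5)
  step 11: ref 4 -> HIT, frames=[4,3,2] (faults so far: 5)
  step 12: ref 4 -> HIT, frames=[4,3,2] (faults so far: 5)
  step 13: ref 4 -> HIT, frames=[4,3,2] (faults so far: 5)
  Optimal total faults: 5

Answer: 6 7 5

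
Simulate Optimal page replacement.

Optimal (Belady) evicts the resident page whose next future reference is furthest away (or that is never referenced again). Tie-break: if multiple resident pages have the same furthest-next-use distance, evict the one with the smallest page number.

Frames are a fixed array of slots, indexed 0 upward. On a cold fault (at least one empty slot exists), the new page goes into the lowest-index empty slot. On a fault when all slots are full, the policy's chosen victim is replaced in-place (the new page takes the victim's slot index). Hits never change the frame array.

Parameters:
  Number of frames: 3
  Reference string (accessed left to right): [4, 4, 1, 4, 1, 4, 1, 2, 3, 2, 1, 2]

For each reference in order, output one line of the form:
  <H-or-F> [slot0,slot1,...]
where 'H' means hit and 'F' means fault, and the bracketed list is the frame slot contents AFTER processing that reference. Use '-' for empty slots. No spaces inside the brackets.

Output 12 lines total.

F [4,-,-]
H [4,-,-]
F [4,1,-]
H [4,1,-]
H [4,1,-]
H [4,1,-]
H [4,1,-]
F [4,1,2]
F [3,1,2]
H [3,1,2]
H [3,1,2]
H [3,1,2]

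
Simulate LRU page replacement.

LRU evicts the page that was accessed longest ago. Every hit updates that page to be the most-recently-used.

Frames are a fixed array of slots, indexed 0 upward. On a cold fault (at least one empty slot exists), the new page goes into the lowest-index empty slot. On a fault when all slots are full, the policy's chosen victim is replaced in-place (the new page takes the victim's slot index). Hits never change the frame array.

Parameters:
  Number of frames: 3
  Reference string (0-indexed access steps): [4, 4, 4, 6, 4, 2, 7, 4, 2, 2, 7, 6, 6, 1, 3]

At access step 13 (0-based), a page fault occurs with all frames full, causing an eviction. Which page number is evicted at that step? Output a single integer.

Answer: 2

Derivation:
Step 0: ref 4 -> FAULT, frames=[4,-,-]
Step 1: ref 4 -> HIT, frames=[4,-,-]
Step 2: ref 4 -> HIT, frames=[4,-,-]
Step 3: ref 6 -> FAULT, frames=[4,6,-]
Step 4: ref 4 -> HIT, frames=[4,6,-]
Step 5: ref 2 -> FAULT, frames=[4,6,2]
Step 6: ref 7 -> FAULT, evict 6, frames=[4,7,2]
Step 7: ref 4 -> HIT, frames=[4,7,2]
Step 8: ref 2 -> HIT, frames=[4,7,2]
Step 9: ref 2 -> HIT, frames=[4,7,2]
Step 10: ref 7 -> HIT, frames=[4,7,2]
Step 11: ref 6 -> FAULT, evict 4, frames=[6,7,2]
Step 12: ref 6 -> HIT, frames=[6,7,2]
Step 13: ref 1 -> FAULT, evict 2, frames=[6,7,1]
At step 13: evicted page 2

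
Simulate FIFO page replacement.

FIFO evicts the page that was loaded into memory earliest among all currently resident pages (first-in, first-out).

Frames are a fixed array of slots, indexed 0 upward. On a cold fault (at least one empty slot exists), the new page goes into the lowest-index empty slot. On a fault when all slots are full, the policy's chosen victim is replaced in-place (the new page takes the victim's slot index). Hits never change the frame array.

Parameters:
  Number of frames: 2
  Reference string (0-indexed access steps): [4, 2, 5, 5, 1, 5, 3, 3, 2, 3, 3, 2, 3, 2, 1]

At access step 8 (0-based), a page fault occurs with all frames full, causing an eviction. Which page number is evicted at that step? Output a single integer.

Answer: 1

Derivation:
Step 0: ref 4 -> FAULT, frames=[4,-]
Step 1: ref 2 -> FAULT, frames=[4,2]
Step 2: ref 5 -> FAULT, evict 4, frames=[5,2]
Step 3: ref 5 -> HIT, frames=[5,2]
Step 4: ref 1 -> FAULT, evict 2, frames=[5,1]
Step 5: ref 5 -> HIT, frames=[5,1]
Step 6: ref 3 -> FAULT, evict 5, frames=[3,1]
Step 7: ref 3 -> HIT, frames=[3,1]
Step 8: ref 2 -> FAULT, evict 1, frames=[3,2]
At step 8: evicted page 1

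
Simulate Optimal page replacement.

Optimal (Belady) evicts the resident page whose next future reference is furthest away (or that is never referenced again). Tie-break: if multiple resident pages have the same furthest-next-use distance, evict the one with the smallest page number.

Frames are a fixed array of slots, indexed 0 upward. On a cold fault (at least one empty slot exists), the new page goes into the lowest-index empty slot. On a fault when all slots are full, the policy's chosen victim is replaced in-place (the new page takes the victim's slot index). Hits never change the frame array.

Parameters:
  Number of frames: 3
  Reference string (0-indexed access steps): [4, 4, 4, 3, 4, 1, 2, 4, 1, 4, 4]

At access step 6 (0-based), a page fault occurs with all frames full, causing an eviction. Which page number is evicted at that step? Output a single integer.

Answer: 3

Derivation:
Step 0: ref 4 -> FAULT, frames=[4,-,-]
Step 1: ref 4 -> HIT, frames=[4,-,-]
Step 2: ref 4 -> HIT, frames=[4,-,-]
Step 3: ref 3 -> FAULT, frames=[4,3,-]
Step 4: ref 4 -> HIT, frames=[4,3,-]
Step 5: ref 1 -> FAULT, frames=[4,3,1]
Step 6: ref 2 -> FAULT, evict 3, frames=[4,2,1]
At step 6: evicted page 3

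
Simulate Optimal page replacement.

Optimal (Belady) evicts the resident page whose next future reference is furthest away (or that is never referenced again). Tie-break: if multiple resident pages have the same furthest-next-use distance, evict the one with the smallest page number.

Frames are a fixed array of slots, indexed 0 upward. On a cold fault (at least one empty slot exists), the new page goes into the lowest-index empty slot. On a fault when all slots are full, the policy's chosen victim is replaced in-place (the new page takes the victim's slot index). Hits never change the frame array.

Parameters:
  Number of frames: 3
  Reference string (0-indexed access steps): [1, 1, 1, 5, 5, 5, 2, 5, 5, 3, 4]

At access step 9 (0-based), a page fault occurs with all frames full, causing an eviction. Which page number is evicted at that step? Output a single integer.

Step 0: ref 1 -> FAULT, frames=[1,-,-]
Step 1: ref 1 -> HIT, frames=[1,-,-]
Step 2: ref 1 -> HIT, frames=[1,-,-]
Step 3: ref 5 -> FAULT, frames=[1,5,-]
Step 4: ref 5 -> HIT, frames=[1,5,-]
Step 5: ref 5 -> HIT, frames=[1,5,-]
Step 6: ref 2 -> FAULT, frames=[1,5,2]
Step 7: ref 5 -> HIT, frames=[1,5,2]
Step 8: ref 5 -> HIT, frames=[1,5,2]
Step 9: ref 3 -> FAULT, evict 1, frames=[3,5,2]
At step 9: evicted page 1

Answer: 1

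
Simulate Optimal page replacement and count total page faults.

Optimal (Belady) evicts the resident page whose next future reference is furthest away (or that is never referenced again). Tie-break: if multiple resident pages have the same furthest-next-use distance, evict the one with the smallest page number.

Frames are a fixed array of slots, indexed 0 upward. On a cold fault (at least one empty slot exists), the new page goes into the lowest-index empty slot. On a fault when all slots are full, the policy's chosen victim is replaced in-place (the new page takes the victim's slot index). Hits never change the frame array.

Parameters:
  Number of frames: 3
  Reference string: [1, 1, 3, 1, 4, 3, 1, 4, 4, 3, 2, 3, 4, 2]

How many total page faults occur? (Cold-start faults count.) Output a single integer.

Answer: 4

Derivation:
Step 0: ref 1 → FAULT, frames=[1,-,-]
Step 1: ref 1 → HIT, frames=[1,-,-]
Step 2: ref 3 → FAULT, frames=[1,3,-]
Step 3: ref 1 → HIT, frames=[1,3,-]
Step 4: ref 4 → FAULT, frames=[1,3,4]
Step 5: ref 3 → HIT, frames=[1,3,4]
Step 6: ref 1 → HIT, frames=[1,3,4]
Step 7: ref 4 → HIT, frames=[1,3,4]
Step 8: ref 4 → HIT, frames=[1,3,4]
Step 9: ref 3 → HIT, frames=[1,3,4]
Step 10: ref 2 → FAULT (evict 1), frames=[2,3,4]
Step 11: ref 3 → HIT, frames=[2,3,4]
Step 12: ref 4 → HIT, frames=[2,3,4]
Step 13: ref 2 → HIT, frames=[2,3,4]
Total faults: 4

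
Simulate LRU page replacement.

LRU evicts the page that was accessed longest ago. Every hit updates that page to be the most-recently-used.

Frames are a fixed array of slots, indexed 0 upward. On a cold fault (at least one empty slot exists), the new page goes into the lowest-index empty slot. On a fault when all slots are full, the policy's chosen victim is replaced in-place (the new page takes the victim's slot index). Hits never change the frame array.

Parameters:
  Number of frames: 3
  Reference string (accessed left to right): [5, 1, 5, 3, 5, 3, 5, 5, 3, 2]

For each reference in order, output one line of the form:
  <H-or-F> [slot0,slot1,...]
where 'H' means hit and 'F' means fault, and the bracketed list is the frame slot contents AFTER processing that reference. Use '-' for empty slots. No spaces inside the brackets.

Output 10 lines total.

F [5,-,-]
F [5,1,-]
H [5,1,-]
F [5,1,3]
H [5,1,3]
H [5,1,3]
H [5,1,3]
H [5,1,3]
H [5,1,3]
F [5,2,3]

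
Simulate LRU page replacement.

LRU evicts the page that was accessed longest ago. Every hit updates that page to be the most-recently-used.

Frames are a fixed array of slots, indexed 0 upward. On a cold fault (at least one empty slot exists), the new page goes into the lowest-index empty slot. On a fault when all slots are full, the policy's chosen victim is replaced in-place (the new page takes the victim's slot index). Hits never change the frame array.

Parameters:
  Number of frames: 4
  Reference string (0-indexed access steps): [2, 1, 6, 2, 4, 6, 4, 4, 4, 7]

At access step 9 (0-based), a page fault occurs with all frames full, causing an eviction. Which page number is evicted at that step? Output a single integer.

Step 0: ref 2 -> FAULT, frames=[2,-,-,-]
Step 1: ref 1 -> FAULT, frames=[2,1,-,-]
Step 2: ref 6 -> FAULT, frames=[2,1,6,-]
Step 3: ref 2 -> HIT, frames=[2,1,6,-]
Step 4: ref 4 -> FAULT, frames=[2,1,6,4]
Step 5: ref 6 -> HIT, frames=[2,1,6,4]
Step 6: ref 4 -> HIT, frames=[2,1,6,4]
Step 7: ref 4 -> HIT, frames=[2,1,6,4]
Step 8: ref 4 -> HIT, frames=[2,1,6,4]
Step 9: ref 7 -> FAULT, evict 1, frames=[2,7,6,4]
At step 9: evicted page 1

Answer: 1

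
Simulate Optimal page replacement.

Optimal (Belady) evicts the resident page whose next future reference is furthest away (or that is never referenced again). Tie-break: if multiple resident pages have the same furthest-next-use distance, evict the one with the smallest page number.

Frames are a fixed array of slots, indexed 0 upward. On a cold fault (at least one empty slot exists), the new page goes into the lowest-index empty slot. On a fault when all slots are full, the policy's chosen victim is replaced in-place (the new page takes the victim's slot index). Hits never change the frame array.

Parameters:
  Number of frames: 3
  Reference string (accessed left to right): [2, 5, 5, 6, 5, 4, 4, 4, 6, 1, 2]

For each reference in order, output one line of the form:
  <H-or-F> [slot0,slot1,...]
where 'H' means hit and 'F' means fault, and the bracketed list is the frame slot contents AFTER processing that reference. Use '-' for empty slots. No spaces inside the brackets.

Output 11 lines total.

F [2,-,-]
F [2,5,-]
H [2,5,-]
F [2,5,6]
H [2,5,6]
F [2,4,6]
H [2,4,6]
H [2,4,6]
H [2,4,6]
F [2,1,6]
H [2,1,6]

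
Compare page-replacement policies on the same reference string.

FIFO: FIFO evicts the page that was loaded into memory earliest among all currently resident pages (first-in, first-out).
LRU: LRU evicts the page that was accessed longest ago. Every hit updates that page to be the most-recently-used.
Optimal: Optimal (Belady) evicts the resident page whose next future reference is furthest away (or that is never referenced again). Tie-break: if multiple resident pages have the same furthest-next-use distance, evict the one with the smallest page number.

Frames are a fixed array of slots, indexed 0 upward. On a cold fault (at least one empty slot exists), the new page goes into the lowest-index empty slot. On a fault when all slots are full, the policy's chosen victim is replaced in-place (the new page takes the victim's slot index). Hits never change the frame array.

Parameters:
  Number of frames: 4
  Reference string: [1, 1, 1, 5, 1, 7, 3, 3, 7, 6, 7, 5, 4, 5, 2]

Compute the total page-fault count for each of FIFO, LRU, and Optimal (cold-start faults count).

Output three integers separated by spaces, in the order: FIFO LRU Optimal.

--- FIFO ---
  step 0: ref 1 -> FAULT, frames=[1,-,-,-] (faults so far: 1)
  step 1: ref 1 -> HIT, frames=[1,-,-,-] (faults so far: 1)
  step 2: ref 1 -> HIT, frames=[1,-,-,-] (faults so far: 1)
  step 3: ref 5 -> FAULT, frames=[1,5,-,-] (faults so far: 2)
  step 4: ref 1 -> HIT, frames=[1,5,-,-] (faults so far: 2)
  step 5: ref 7 -> FAULT, frames=[1,5,7,-] (faults so far: 3)
  step 6: ref 3 -> FAULT, frames=[1,5,7,3] (faults so far: 4)
  step 7: ref 3 -> HIT, frames=[1,5,7,3] (faults so far: 4)
  step 8: ref 7 -> HIT, frames=[1,5,7,3] (faults so far: 4)
  step 9: ref 6 -> FAULT, evict 1, frames=[6,5,7,3] (faults so far: 5)
  step 10: ref 7 -> HIT, frames=[6,5,7,3] (faults so far: 5)
  step 11: ref 5 -> HIT, frames=[6,5,7,3] (faults so far: 5)
  step 12: ref 4 -> FAULT, evict 5, frames=[6,4,7,3] (faults so far: 6)
  step 13: ref 5 -> FAULT, evict 7, frames=[6,4,5,3] (faults so far: 7)
  step 14: ref 2 -> FAULT, evict 3, frames=[6,4,5,2] (faults so far: 8)
  FIFO total faults: 8
--- LRU ---
  step 0: ref 1 -> FAULT, frames=[1,-,-,-] (faults so far: 1)
  step 1: ref 1 -> HIT, frames=[1,-,-,-] (faults so far: 1)
  step 2: ref 1 -> HIT, frames=[1,-,-,-] (faults so far: 1)
  step 3: ref 5 -> FAULT, frames=[1,5,-,-] (faults so far: 2)
  step 4: ref 1 -> HIT, frames=[1,5,-,-] (faults so far: 2)
  step 5: ref 7 -> FAULT, frames=[1,5,7,-] (faults so far: 3)
  step 6: ref 3 -> FAULT, frames=[1,5,7,3] (faults so far: 4)
  step 7: ref 3 -> HIT, frames=[1,5,7,3] (faults so far: 4)
  step 8: ref 7 -> HIT, frames=[1,5,7,3] (faults so far: 4)
  step 9: ref 6 -> FAULT, evict 5, frames=[1,6,7,3] (faults so far: 5)
  step 10: ref 7 -> HIT, frames=[1,6,7,3] (faults so far: 5)
  step 11: ref 5 -> FAULT, evict 1, frames=[5,6,7,3] (faults so far: 6)
  step 12: ref 4 -> FAULT, evict 3, frames=[5,6,7,4] (faults so far: 7)
  step 13: ref 5 -> HIT, frames=[5,6,7,4] (faults so far: 7)
  step 14: ref 2 -> FAULT, evict 6, frames=[5,2,7,4] (faults so far: 8)
  LRU total faults: 8
--- Optimal ---
  step 0: ref 1 -> FAULT, frames=[1,-,-,-] (faults so far: 1)
  step 1: ref 1 -> HIT, frames=[1,-,-,-] (faults so far: 1)
  step 2: ref 1 -> HIT, frames=[1,-,-,-] (faults so far: 1)
  step 3: ref 5 -> FAULT, frames=[1,5,-,-] (faults so far: 2)
  step 4: ref 1 -> HIT, frames=[1,5,-,-] (faults so far: 2)
  step 5: ref 7 -> FAULT, frames=[1,5,7,-] (faults so far: 3)
  step 6: ref 3 -> FAULT, frames=[1,5,7,3] (faults so far: 4)
  step 7: ref 3 -> HIT, frames=[1,5,7,3] (faults so far: 4)
  step 8: ref 7 -> HIT, frames=[1,5,7,3] (faults so far: 4)
  step 9: ref 6 -> FAULT, evict 1, frames=[6,5,7,3] (faults so far: 5)
  step 10: ref 7 -> HIT, frames=[6,5,7,3] (faults so far: 5)
  step 11: ref 5 -> HIT, frames=[6,5,7,3] (faults so far: 5)
  step 12: ref 4 -> FAULT, evict 3, frames=[6,5,7,4] (faults so far: 6)
  step 13: ref 5 -> HIT, frames=[6,5,7,4] (faults so far: 6)
  step 14: ref 2 -> FAULT, evict 4, frames=[6,5,7,2] (faults so far: 7)
  Optimal total faults: 7

Answer: 8 8 7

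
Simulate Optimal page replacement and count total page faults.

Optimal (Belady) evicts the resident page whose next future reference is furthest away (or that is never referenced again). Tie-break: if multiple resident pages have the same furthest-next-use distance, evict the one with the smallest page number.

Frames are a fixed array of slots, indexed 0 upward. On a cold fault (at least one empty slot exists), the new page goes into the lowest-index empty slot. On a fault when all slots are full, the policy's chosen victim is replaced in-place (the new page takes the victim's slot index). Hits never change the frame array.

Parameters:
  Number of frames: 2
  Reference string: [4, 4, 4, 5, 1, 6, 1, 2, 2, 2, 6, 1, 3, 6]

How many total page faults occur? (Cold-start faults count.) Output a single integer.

Step 0: ref 4 → FAULT, frames=[4,-]
Step 1: ref 4 → HIT, frames=[4,-]
Step 2: ref 4 → HIT, frames=[4,-]
Step 3: ref 5 → FAULT, frames=[4,5]
Step 4: ref 1 → FAULT (evict 4), frames=[1,5]
Step 5: ref 6 → FAULT (evict 5), frames=[1,6]
Step 6: ref 1 → HIT, frames=[1,6]
Step 7: ref 2 → FAULT (evict 1), frames=[2,6]
Step 8: ref 2 → HIT, frames=[2,6]
Step 9: ref 2 → HIT, frames=[2,6]
Step 10: ref 6 → HIT, frames=[2,6]
Step 11: ref 1 → FAULT (evict 2), frames=[1,6]
Step 12: ref 3 → FAULT (evict 1), frames=[3,6]
Step 13: ref 6 → HIT, frames=[3,6]
Total faults: 7

Answer: 7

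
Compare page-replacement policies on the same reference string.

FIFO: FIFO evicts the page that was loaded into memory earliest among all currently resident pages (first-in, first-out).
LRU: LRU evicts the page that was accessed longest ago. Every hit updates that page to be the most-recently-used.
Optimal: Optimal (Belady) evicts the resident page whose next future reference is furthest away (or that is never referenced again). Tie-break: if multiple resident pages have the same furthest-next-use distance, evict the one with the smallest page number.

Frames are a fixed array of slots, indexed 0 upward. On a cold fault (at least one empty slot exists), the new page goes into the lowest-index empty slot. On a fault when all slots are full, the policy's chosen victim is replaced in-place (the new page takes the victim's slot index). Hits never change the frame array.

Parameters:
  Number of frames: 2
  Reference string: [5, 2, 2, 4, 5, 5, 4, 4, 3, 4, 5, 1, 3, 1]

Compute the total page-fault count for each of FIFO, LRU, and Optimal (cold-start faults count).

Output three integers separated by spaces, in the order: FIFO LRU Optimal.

--- FIFO ---
  step 0: ref 5 -> FAULT, frames=[5,-] (faults so far: 1)
  step 1: ref 2 -> FAULT, frames=[5,2] (faults so far: 2)
  step 2: ref 2 -> HIT, frames=[5,2] (faults so far: 2)
  step 3: ref 4 -> FAULT, evict 5, frames=[4,2] (faults so far: 3)
  step 4: ref 5 -> FAULT, evict 2, frames=[4,5] (faults so far: 4)
  step 5: ref 5 -> HIT, frames=[4,5] (faults so far: 4)
  step 6: ref 4 -> HIT, frames=[4,5] (faults so far: 4)
  step 7: ref 4 -> HIT, frames=[4,5] (faults so far: 4)
  step 8: ref 3 -> FAULT, evict 4, frames=[3,5] (faults so far: 5)
  step 9: ref 4 -> FAULT, evict 5, frames=[3,4] (faults so far: 6)
  step 10: ref 5 -> FAULT, evict 3, frames=[5,4] (faults so far: 7)
  step 11: ref 1 -> FAULT, evict 4, frames=[5,1] (faults so far: 8)
  step 12: ref 3 -> FAULT, evict 5, frames=[3,1] (faults so far: 9)
  step 13: ref 1 -> HIT, frames=[3,1] (faults so far: 9)
  FIFO total faults: 9
--- LRU ---
  step 0: ref 5 -> FAULT, frames=[5,-] (faults so far: 1)
  step 1: ref 2 -> FAULT, frames=[5,2] (faults so far: 2)
  step 2: ref 2 -> HIT, frames=[5,2] (faults so far: 2)
  step 3: ref 4 -> FAULT, evict 5, frames=[4,2] (faults so far: 3)
  step 4: ref 5 -> FAULT, evict 2, frames=[4,5] (faults so far: 4)
  step 5: ref 5 -> HIT, frames=[4,5] (faults so far: 4)
  step 6: ref 4 -> HIT, frames=[4,5] (faults so far: 4)
  step 7: ref 4 -> HIT, frames=[4,5] (faults so far: 4)
  step 8: ref 3 -> FAULT, evict 5, frames=[4,3] (faults so far: 5)
  step 9: ref 4 -> HIT, frames=[4,3] (faults so far: 5)
  step 10: ref 5 -> FAULT, evict 3, frames=[4,5] (faults so far: 6)
  step 11: ref 1 -> FAULT, evict 4, frames=[1,5] (faults so far: 7)
  step 12: ref 3 -> FAULT, evict 5, frames=[1,3] (faults so far: 8)
  step 13: ref 1 -> HIT, frames=[1,3] (faults so far: 8)
  LRU total faults: 8
--- Optimal ---
  step 0: ref 5 -> FAULT, frames=[5,-] (faults so far: 1)
  step 1: ref 2 -> FAULT, frames=[5,2] (faults so far: 2)
  step 2: ref 2 -> HIT, frames=[5,2] (faults so far: 2)
  step 3: ref 4 -> FAULT, evict 2, frames=[5,4] (faults so far: 3)
  step 4: ref 5 -> HIT, frames=[5,4] (faults so far: 3)
  step 5: ref 5 -> HIT, frames=[5,4] (faults so far: 3)
  step 6: ref 4 -> HIT, frames=[5,4] (faults so far: 3)
  step 7: ref 4 -> HIT, frames=[5,4] (faults so far: 3)
  step 8: ref 3 -> FAULT, evict 5, frames=[3,4] (faults so far: 4)
  step 9: ref 4 -> HIT, frames=[3,4] (faults so far: 4)
  step 10: ref 5 -> FAULT, evict 4, frames=[3,5] (faults so far: 5)
  step 11: ref 1 -> FAULT, evict 5, frames=[3,1] (faults so far: 6)
  step 12: ref 3 -> HIT, frames=[3,1] (faults so far: 6)
  step 13: ref 1 -> HIT, frames=[3,1] (faults so far: 6)
  Optimal total faults: 6

Answer: 9 8 6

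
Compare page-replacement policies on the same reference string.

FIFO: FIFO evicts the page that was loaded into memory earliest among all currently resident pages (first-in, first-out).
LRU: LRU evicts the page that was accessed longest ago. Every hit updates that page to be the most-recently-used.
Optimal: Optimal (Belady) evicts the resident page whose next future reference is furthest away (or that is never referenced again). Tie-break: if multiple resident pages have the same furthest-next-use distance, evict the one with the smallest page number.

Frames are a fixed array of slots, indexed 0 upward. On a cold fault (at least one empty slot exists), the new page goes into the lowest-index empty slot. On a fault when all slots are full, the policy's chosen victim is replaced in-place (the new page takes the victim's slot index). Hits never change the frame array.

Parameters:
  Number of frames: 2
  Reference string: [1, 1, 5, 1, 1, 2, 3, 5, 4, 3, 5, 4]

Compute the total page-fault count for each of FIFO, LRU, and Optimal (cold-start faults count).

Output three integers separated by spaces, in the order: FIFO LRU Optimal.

--- FIFO ---
  step 0: ref 1 -> FAULT, frames=[1,-] (faults so far: 1)
  step 1: ref 1 -> HIT, frames=[1,-] (faults so far: 1)
  step 2: ref 5 -> FAULT, frames=[1,5] (faults so far: 2)
  step 3: ref 1 -> HIT, frames=[1,5] (faults so far: 2)
  step 4: ref 1 -> HIT, frames=[1,5] (faults so far: 2)
  step 5: ref 2 -> FAULT, evict 1, frames=[2,5] (faults so far: 3)
  step 6: ref 3 -> FAULT, evict 5, frames=[2,3] (faults so far: 4)
  step 7: ref 5 -> FAULT, evict 2, frames=[5,3] (faults so far: 5)
  step 8: ref 4 -> FAULT, evict 3, frames=[5,4] (faults so far: 6)
  step 9: ref 3 -> FAULT, evict 5, frames=[3,4] (faults so far: 7)
  step 10: ref 5 -> FAULT, evict 4, frames=[3,5] (faults so far: 8)
  step 11: ref 4 -> FAULT, evict 3, frames=[4,5] (faults so far: 9)
  FIFO total faults: 9
--- LRU ---
  step 0: ref 1 -> FAULT, frames=[1,-] (faults so far: 1)
  step 1: ref 1 -> HIT, frames=[1,-] (faults so far: 1)
  step 2: ref 5 -> FAULT, frames=[1,5] (faults so far: 2)
  step 3: ref 1 -> HIT, frames=[1,5] (faults so far: 2)
  step 4: ref 1 -> HIT, frames=[1,5] (faults so far: 2)
  step 5: ref 2 -> FAULT, evict 5, frames=[1,2] (faults so far: 3)
  step 6: ref 3 -> FAULT, evict 1, frames=[3,2] (faults so far: 4)
  step 7: ref 5 -> FAULT, evict 2, frames=[3,5] (faults so far: 5)
  step 8: ref 4 -> FAULT, evict 3, frames=[4,5] (faults so far: 6)
  step 9: ref 3 -> FAULT, evict 5, frames=[4,3] (faults so far: 7)
  step 10: ref 5 -> FAULT, evict 4, frames=[5,3] (faults so far: 8)
  step 11: ref 4 -> FAULT, evict 3, frames=[5,4] (faults so far: 9)
  LRU total faults: 9
--- Optimal ---
  step 0: ref 1 -> FAULT, frames=[1,-] (faults so far: 1)
  step 1: ref 1 -> HIT, frames=[1,-] (faults so far: 1)
  step 2: ref 5 -> FAULT, frames=[1,5] (faults so far: 2)
  step 3: ref 1 -> HIT, frames=[1,5] (faults so far: 2)
  step 4: ref 1 -> HIT, frames=[1,5] (faults so far: 2)
  step 5: ref 2 -> FAULT, evict 1, frames=[2,5] (faults so far: 3)
  step 6: ref 3 -> FAULT, evict 2, frames=[3,5] (faults so far: 4)
  step 7: ref 5 -> HIT, frames=[3,5] (faults so far: 4)
  step 8: ref 4 -> FAULT, evict 5, frames=[3,4] (faults so far: 5)
  step 9: ref 3 -> HIT, frames=[3,4] (faults so far: 5)
  step 10: ref 5 -> FAULT, evict 3, frames=[5,4] (faults so far: 6)
  step 11: ref 4 -> HIT, frames=[5,4] (faults so far: 6)
  Optimal total faults: 6

Answer: 9 9 6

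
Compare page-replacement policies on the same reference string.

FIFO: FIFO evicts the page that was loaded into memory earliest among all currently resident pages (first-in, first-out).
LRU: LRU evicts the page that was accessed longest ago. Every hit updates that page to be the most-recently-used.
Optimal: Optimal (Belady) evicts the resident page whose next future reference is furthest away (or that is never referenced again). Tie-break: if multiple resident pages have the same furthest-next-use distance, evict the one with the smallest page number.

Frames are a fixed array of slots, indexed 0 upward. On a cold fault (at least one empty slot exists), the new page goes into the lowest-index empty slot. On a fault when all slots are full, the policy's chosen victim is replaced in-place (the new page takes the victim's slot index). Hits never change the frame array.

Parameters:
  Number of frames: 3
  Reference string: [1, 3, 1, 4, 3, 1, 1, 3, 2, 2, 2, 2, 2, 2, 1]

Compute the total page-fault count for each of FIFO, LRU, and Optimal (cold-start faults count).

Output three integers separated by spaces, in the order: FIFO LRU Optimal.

Answer: 5 4 4

Derivation:
--- FIFO ---
  step 0: ref 1 -> FAULT, frames=[1,-,-] (faults so far: 1)
  step 1: ref 3 -> FAULT, frames=[1,3,-] (faults so far: 2)
  step 2: ref 1 -> HIT, frames=[1,3,-] (faults so far: 2)
  step 3: ref 4 -> FAULT, frames=[1,3,4] (faults so far: 3)
  step 4: ref 3 -> HIT, frames=[1,3,4] (faults so far: 3)
  step 5: ref 1 -> HIT, frames=[1,3,4] (faults so far: 3)
  step 6: ref 1 -> HIT, frames=[1,3,4] (faults so far: 3)
  step 7: ref 3 -> HIT, frames=[1,3,4] (faults so far: 3)
  step 8: ref 2 -> FAULT, evict 1, frames=[2,3,4] (faults so far: 4)
  step 9: ref 2 -> HIT, frames=[2,3,4] (faults so far: 4)
  step 10: ref 2 -> HIT, frames=[2,3,4] (faults so far: 4)
  step 11: ref 2 -> HIT, frames=[2,3,4] (faults so far: 4)
  step 12: ref 2 -> HIT, frames=[2,3,4] (faults so far: 4)
  step 13: ref 2 -> HIT, frames=[2,3,4] (faults so far: 4)
  step 14: ref 1 -> FAULT, evict 3, frames=[2,1,4] (faults so far: 5)
  FIFO total faults: 5
--- LRU ---
  step 0: ref 1 -> FAULT, frames=[1,-,-] (faults so far: 1)
  step 1: ref 3 -> FAULT, frames=[1,3,-] (faults so far: 2)
  step 2: ref 1 -> HIT, frames=[1,3,-] (faults so far: 2)
  step 3: ref 4 -> FAULT, frames=[1,3,4] (faults so far: 3)
  step 4: ref 3 -> HIT, frames=[1,3,4] (faults so far: 3)
  step 5: ref 1 -> HIT, frames=[1,3,4] (faults so far: 3)
  step 6: ref 1 -> HIT, frames=[1,3,4] (faults so far: 3)
  step 7: ref 3 -> HIT, frames=[1,3,4] (faults so far: 3)
  step 8: ref 2 -> FAULT, evict 4, frames=[1,3,2] (faults so far: 4)
  step 9: ref 2 -> HIT, frames=[1,3,2] (faults so far: 4)
  step 10: ref 2 -> HIT, frames=[1,3,2] (faults so far: 4)
  step 11: ref 2 -> HIT, frames=[1,3,2] (faults so far: 4)
  step 12: ref 2 -> HIT, frames=[1,3,2] (faults so far: 4)
  step 13: ref 2 -> HIT, frames=[1,3,2] (faults so far: 4)
  step 14: ref 1 -> HIT, frames=[1,3,2] (faults so far: 4)
  LRU total faults: 4
--- Optimal ---
  step 0: ref 1 -> FAULT, frames=[1,-,-] (faults so far: 1)
  step 1: ref 3 -> FAULT, frames=[1,3,-] (faults so far: 2)
  step 2: ref 1 -> HIT, frames=[1,3,-] (faults so far: 2)
  step 3: ref 4 -> FAULT, frames=[1,3,4] (faults so far: 3)
  step 4: ref 3 -> HIT, frames=[1,3,4] (faults so far: 3)
  step 5: ref 1 -> HIT, frames=[1,3,4] (faults so far: 3)
  step 6: ref 1 -> HIT, frames=[1,3,4] (faults so far: 3)
  step 7: ref 3 -> HIT, frames=[1,3,4] (faults so far: 3)
  step 8: ref 2 -> FAULT, evict 3, frames=[1,2,4] (faults so far: 4)
  step 9: ref 2 -> HIT, frames=[1,2,4] (faults so far: 4)
  step 10: ref 2 -> HIT, frames=[1,2,4] (faults so far: 4)
  step 11: ref 2 -> HIT, frames=[1,2,4] (faults so far: 4)
  step 12: ref 2 -> HIT, frames=[1,2,4] (faults so far: 4)
  step 13: ref 2 -> HIT, frames=[1,2,4] (faults so far: 4)
  step 14: ref 1 -> HIT, frames=[1,2,4] (faults so far: 4)
  Optimal total faults: 4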